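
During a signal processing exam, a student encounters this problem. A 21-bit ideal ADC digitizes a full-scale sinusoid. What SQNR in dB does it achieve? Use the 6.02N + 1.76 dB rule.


Theoretical SNR for a full-scale sinusoid:
SNR = 6.02 * N + 1.76
    = 6.02 * 21 + 1.76
    = 126.42 + 1.76
    = 128.18 dB

128.18 dB


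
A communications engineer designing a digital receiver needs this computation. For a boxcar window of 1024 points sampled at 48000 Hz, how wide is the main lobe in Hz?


Main lobe width for a rectangular window:
Width = 2 * fs / N
      = 2 * 48000 / 1024
      = 96000 / 1024
      = 93.75 Hz

93.75 Hz


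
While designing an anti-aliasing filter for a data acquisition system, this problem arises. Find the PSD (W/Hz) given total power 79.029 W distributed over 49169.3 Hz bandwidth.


Power spectral density:
PSD = P / BW
    = 79.029 / 49169.3
    = 0.00160728 W/Hz

0.00160728 W/Hz


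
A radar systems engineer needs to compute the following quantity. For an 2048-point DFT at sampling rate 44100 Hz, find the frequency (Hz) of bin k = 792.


Frequency of DFT bin k:
f_k = k * fs / N
    = 792 * 44100 / 2048
    = 34927200 / 2048
    = 17054.297 Hz

17054.297 Hz


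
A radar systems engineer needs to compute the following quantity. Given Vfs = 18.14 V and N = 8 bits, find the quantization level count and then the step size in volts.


Step 1 — number of quantization levels:
L = 2^N = 2^8 = 256

Step 2 — LSB step size:
delta = Vfs / L
      = 18.14 / 256
      = 0.07085938 V

Levels = 256; step size = 0.07085938 V


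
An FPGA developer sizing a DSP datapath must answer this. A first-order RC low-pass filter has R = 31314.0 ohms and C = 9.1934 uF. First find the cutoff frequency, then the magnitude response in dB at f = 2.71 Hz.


Step 1 — cutoff frequency:
fc = 1 / (2*pi*R*C)
C = 9.1934 uF = 9.1934e-06 F
fc = 1 / (2*pi*31314.0*9.1934e-06)
   = 0.552848 Hz

Step 2 — magnitude at f = 2.71 Hz:
|H(f)| = 1 / sqrt(1 + (f/fc)^2)
f/fc = 2.71 / 0.552848 = 4.90189
|H| = 1 / sqrt(1 + 24.028526) = 0.199886
|H|_dB = 20*log10(0.199886) = -13.98 dB

fc = 0.552848 Hz; |H(2.71 Hz)| = -13.98 dB


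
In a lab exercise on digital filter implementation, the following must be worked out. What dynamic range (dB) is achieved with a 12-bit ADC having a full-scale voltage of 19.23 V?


Dynamic range from full-scale to LSB:
V_min = V_max / 2^bits = 19.23 / 2^12
DR = 20 * log10(V_max / V_min)
   = 20 * log10(2^12)
   = 20 * 12 * log10(2)
   = 72.25 dB

72.25 dB


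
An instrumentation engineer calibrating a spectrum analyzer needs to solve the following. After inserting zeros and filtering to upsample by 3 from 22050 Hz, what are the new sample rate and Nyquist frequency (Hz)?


Step 1 — output sample rate after interpolation by L:
fs_out = L * fs_in = 3 * 22050 = 66150 Hz

Step 2 — Nyquist frequency of the output stream:
f_Nyq = fs_out / 2 = 66150 / 2 = 33075.0 Hz

fs_out = 66150 Hz; f_Nyquist = 33075.0 Hz


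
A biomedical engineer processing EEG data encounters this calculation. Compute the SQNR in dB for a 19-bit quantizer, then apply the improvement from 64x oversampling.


Step 1 — baseline SQNR at Nyquist:
SQNR_base = 6.02*N + 1.76
          = 6.02*19 + 1.76
          = 116.14 dB

Step 2 — oversampling processing gain:
G = 10*log10(OSR) = 10*log10(64) = 18.06 dB

Step 3 — total:
SQNR_total = 116.14 + 18.06 = 134.2 dB

Base SQNR = 116.14 dB; oversampled SQNR = 134.2 dB


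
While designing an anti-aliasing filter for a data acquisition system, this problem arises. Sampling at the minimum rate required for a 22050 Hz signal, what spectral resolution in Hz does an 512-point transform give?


Step 1 — Nyquist sampling rate:
fs = 2 * fmax = 2 * 22050 = 44100 Hz

Step 2 — DFT bin spacing:
df = fs / N = 44100 / 512 = 86.1328 Hz

86.1328 Hz


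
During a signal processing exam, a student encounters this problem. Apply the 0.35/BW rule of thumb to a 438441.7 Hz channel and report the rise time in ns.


Rise time from bandwidth relationship:
tr = 0.35 / BW
   = 0.35 / 438441.7
   = 7.982817328e-07 s
   = 798.2817 ns

798.2817 ns


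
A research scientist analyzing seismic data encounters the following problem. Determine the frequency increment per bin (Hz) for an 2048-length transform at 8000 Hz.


DFT frequency resolution:
df = fs / N
   = 8000 / 2048
   = 3.9062 Hz

3.9062 Hz


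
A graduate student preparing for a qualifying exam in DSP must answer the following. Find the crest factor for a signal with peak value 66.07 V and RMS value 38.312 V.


Crest factor is the ratio of peak to RMS:
CF = V_peak / V_rms
   = 66.07 / 38.312
   = 1.7245

1.7245


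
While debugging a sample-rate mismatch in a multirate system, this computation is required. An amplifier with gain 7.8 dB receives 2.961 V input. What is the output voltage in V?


Output voltage from dB gain:
V_out = V_in * 10^(gain_dB / 20)
      = 2.961 * 10^(7.8 / 20)
      = 2.961 * 2.454709
      = 7.2684 V

7.2684 V


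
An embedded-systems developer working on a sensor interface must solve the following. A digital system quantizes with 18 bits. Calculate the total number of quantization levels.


Number of quantization levels = 2^N
= 2^18
= 262144

262144


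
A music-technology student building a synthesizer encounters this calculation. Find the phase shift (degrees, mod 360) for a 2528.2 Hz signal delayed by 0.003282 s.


Phase shift from frequency and time delay:
phi = 360 * f * t_delay
    = 360 * 2528.2 * 0.003282
    = 2987.12 degrees
    mod 360 = 107.12 degrees

107.12 degrees


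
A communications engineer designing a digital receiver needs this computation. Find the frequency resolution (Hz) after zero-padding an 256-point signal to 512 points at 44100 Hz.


Frequency resolution after zero-padding:
N_padded = 256 * 2 = 512
df = fs / N_padded
   = 44100 / 512
   = 86.1328 Hz

86.1328 Hz


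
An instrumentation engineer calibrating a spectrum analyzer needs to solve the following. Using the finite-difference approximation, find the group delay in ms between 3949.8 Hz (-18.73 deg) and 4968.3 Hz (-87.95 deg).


Group delay from phase difference:
tau = -d(phi)/d(omega)
d(phi) = -69.22 deg = -1.208117 rad
d(omega) = 2*pi*(4968.3 - 3949.8) = 6399.4242 rad/s
tau = -(-1.208117) / 6399.4242
    = 0.1888 ms

0.1888 ms


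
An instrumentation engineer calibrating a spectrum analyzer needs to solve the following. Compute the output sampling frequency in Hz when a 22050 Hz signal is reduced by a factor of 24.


Decimation reduces the sample rate:
fs_out = fs_in / M
       = 22050 / 24
       = 918.75 Hz

918.75 Hz


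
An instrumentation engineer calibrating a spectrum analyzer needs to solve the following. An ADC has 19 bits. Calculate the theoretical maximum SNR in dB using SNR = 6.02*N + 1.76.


Theoretical SNR for a full-scale sinusoid:
SNR = 6.02 * N + 1.76
    = 6.02 * 19 + 1.76
    = 114.38 + 1.76
    = 116.14 dB

116.14 dB


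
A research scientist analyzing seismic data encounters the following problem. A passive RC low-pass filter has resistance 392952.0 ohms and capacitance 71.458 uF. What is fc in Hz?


Cutoff frequency of a first-order RC filter:
fc = 1 / (2 * pi * R * C)
C = 71.458 uF = 7.1458e-05 F
fc = 1 / (2 * pi * 392952.0 * 7.1458e-05)
   = 1 / 176.42910405734
   = 0.005668 Hz

0.005668 Hz


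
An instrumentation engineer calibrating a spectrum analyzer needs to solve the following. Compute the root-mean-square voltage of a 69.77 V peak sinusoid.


RMS voltage for a sinusoidal waveform:
V_rms = V_peak / sqrt(2)
      = 69.77 / 1.414214
      = 49.335 V

49.335 V


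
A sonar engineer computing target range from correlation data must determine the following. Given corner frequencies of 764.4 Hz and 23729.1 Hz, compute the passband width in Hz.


Bandwidth is the difference of -3dB frequencies:
BW = f_high - f_low
   = 23729.1 - 764.4
   = 22964.7 Hz

22964.7 Hz


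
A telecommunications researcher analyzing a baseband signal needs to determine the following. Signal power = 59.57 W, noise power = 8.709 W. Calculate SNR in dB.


SNR in decibels:
SNR = 10 * log10(Ps / Pn)
    = 10 * log10(59.57 / 8.709)
    = 10 * log10(6.8401)
    = 10 * 0.8351
    = 8.35 dB

8.35 dB


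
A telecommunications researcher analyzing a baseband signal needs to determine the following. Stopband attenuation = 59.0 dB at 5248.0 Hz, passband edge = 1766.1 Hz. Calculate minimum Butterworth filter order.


Butterworth filter order formula:
n = log10(10^(A/10) - 1) / (2 * log10(f_stop/f_pass))
10^(59.0/10) - 1 = 794327.2347
f_stop/f_pass = 5248.0 / 1766.1 = 2.9715
n = 6.2371 -> ceil = 7

7


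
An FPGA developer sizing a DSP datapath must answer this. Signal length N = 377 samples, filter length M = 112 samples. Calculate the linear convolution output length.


Linear convolution output length:
L = N + M - 1
  = 377 + 112 - 1
  = 488 samples

488


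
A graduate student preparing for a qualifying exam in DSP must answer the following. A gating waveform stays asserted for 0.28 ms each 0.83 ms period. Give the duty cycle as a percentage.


Duty cycle as a percentage:
DC = (t_on / T) * 100
   = (0.28 / 0.83) * 100
   = 0.337349 * 100
   = 33.73 %

33.73 %


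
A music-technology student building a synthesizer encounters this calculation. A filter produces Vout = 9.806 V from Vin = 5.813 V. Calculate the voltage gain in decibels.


Voltage gain in dB:
G = 20 * log10(Vout / Vin)
  = 20 * log10(9.806 / 5.813)
  = 20 * log10(1.686909)
  = 20 * 0.227092
  = 4.54 dB

4.54 dB


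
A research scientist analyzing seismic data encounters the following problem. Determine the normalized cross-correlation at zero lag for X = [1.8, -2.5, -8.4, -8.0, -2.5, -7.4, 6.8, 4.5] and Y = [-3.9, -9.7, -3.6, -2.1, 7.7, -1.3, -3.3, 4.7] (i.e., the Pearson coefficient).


Pearson correlation coefficient (population):
r = cov(X,Y) / (std(X) * std(Y))
Mean X = -1.9625, Mean Y = -1.4375
Cov(X,Y) = 3.847656
Std(X) = 5.485649, Std(Y) = 5.050975
r = 0.1389

0.1389


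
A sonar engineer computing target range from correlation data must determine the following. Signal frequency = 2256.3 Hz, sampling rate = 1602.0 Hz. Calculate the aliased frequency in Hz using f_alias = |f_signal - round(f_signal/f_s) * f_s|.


Compute the nearest integer multiple of fs to the signal:
n = round(2256.3 / 1602.0) = 1
f_alias = |2256.3 - 1 * 1602.0|
        = |2256.3 - 1602.0|
        = 654.3 Hz

654.3


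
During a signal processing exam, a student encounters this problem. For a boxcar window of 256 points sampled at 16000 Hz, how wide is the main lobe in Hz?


Main lobe width for a rectangular window:
Width = 2 * fs / N
      = 2 * 16000 / 256
      = 32000 / 256
      = 125.0 Hz

125.0 Hz


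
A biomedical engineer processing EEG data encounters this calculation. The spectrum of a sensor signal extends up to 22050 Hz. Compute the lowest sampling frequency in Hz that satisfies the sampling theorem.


The Nyquist rate is twice the maximum frequency component.
fs_min = 2 * fmax
      = 2 * 22050
      = 44100 Hz

44100


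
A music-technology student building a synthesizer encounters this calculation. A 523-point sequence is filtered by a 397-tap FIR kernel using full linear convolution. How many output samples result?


Linear convolution output length:
L = N + M - 1
  = 523 + 397 - 1
  = 919 samples

919


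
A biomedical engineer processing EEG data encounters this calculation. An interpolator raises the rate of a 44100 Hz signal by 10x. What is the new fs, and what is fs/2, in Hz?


Step 1 — output sample rate after interpolation by L:
fs_out = L * fs_in = 10 * 44100 = 441000 Hz

Step 2 — Nyquist frequency of the output stream:
f_Nyq = fs_out / 2 = 441000 / 2 = 220500.0 Hz

fs_out = 441000 Hz; f_Nyquist = 220500.0 Hz


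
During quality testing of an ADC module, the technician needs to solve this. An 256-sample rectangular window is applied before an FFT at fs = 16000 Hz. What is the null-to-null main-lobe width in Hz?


Main lobe width for a rectangular window:
Width = 2 * fs / N
      = 2 * 16000 / 256
      = 32000 / 256
      = 125.0 Hz

125.0 Hz


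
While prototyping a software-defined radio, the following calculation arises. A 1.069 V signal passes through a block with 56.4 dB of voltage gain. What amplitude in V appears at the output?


Output voltage from dB gain:
V_out = V_in * 10^(gain_dB / 20)
      = 1.069 * 10^(56.4 / 20)
      = 1.069 * 660.693448
      = 706.2813 V

706.2813 V


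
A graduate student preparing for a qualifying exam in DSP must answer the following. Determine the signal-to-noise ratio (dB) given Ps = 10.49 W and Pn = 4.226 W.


SNR in decibels:
SNR = 10 * log10(Ps / Pn)
    = 10 * log10(10.49 / 4.226)
    = 10 * log10(2.4823)
    = 10 * 0.3948
    = 3.95 dB

3.95 dB


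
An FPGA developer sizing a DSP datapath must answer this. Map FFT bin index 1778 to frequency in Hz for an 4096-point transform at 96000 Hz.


Frequency of DFT bin k:
f_k = k * fs / N
    = 1778 * 96000 / 4096
    = 170688000 / 4096
    = 41671.875 Hz

41671.875 Hz


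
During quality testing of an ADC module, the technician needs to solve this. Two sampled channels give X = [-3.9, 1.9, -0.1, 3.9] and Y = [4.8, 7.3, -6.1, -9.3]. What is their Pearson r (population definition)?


Pearson correlation coefficient (population):
r = cov(X,Y) / (std(X) * std(Y))
Mean X = 0.45, Mean Y = -0.825
Cov(X,Y) = -9.75625
Std(X) = 2.882273, Std(Y) = 7.023309
r = -0.482

-0.482


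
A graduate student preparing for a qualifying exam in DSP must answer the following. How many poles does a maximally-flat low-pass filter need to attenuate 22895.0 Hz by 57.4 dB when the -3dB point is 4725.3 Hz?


Butterworth filter order formula:
n = log10(10^(A/10) - 1) / (2 * log10(f_stop/f_pass))
10^(57.4/10) - 1 = 549539.8739
f_stop/f_pass = 22895.0 / 4725.3 = 4.8452
n = 4.1879 -> ceil = 5

5


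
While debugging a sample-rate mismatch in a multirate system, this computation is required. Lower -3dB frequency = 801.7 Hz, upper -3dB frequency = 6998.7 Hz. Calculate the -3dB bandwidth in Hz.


Bandwidth is the difference of -3dB frequencies:
BW = f_high - f_low
   = 6998.7 - 801.7
   = 6197.0 Hz

6197.0 Hz


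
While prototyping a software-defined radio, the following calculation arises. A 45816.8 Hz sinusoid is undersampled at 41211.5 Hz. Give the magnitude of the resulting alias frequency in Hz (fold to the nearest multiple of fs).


Compute the nearest integer multiple of fs to the signal:
n = round(45816.8 / 41211.5) = 1
f_alias = |45816.8 - 1 * 41211.5|
        = |45816.8 - 41211.5|
        = 4605.3 Hz

4605.3


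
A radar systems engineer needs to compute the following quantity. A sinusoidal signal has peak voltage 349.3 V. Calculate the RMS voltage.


RMS voltage for a sinusoidal waveform:
V_rms = V_peak / sqrt(2)
      = 349.3 / 1.414214
      = 246.992 V

246.992 V


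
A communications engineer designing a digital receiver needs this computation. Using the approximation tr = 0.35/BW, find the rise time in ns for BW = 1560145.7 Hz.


Rise time from bandwidth relationship:
tr = 0.35 / BW
   = 0.35 / 1560145.7
   = 2.243380218e-07 s
   = 224.338 ns

224.338 ns


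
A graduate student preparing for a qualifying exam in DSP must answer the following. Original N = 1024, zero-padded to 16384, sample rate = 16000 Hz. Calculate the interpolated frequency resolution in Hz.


Frequency resolution after zero-padding:
N_padded = 1024 * 16 = 16384
df = fs / N_padded
   = 16000 / 16384
   = 0.9766 Hz

0.9766 Hz


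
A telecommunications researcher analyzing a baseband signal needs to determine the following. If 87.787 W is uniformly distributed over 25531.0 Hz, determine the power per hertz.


Power spectral density:
PSD = P / BW
    = 87.787 / 25531.0
    = 0.00343845 W/Hz

0.00343845 W/Hz


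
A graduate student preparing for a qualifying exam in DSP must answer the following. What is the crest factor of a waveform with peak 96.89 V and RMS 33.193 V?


Crest factor is the ratio of peak to RMS:
CF = V_peak / V_rms
   = 96.89 / 33.193
   = 2.919

2.919


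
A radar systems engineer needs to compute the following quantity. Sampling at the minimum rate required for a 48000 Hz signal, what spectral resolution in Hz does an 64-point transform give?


Step 1 — Nyquist sampling rate:
fs = 2 * fmax = 2 * 48000 = 96000 Hz

Step 2 — DFT bin spacing:
df = fs / N = 96000 / 64 = 1500.0 Hz

1500.0 Hz


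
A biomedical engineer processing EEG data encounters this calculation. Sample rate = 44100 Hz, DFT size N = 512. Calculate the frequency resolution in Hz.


DFT frequency resolution:
df = fs / N
   = 44100 / 512
   = 86.1328 Hz

86.1328 Hz


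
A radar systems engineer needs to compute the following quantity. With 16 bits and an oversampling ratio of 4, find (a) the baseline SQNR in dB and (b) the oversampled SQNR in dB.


Step 1 — baseline SQNR at Nyquist:
SQNR_base = 6.02*N + 1.76
          = 6.02*16 + 1.76
          = 98.08 dB

Step 2 — oversampling processing gain:
G = 10*log10(OSR) = 10*log10(4) = 6.02 dB

Step 3 — total:
SQNR_total = 98.08 + 6.02 = 104.1 dB

Base SQNR = 98.08 dB; oversampled SQNR = 104.1 dB


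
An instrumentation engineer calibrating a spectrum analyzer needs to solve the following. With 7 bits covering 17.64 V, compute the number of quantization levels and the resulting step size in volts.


Step 1 — number of quantization levels:
L = 2^N = 2^7 = 128

Step 2 — LSB step size:
delta = Vfs / L
      = 17.64 / 128
      = 0.1378125 V

Levels = 128; step size = 0.1378125 V


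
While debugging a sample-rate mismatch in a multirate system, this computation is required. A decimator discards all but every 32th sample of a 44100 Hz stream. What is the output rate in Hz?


Decimation reduces the sample rate:
fs_out = fs_in / M
       = 44100 / 32
       = 1378.125 Hz

1378.125 Hz


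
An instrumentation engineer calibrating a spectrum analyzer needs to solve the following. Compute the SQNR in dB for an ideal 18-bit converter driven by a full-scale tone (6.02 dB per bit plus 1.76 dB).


Theoretical SNR for a full-scale sinusoid:
SNR = 6.02 * N + 1.76
    = 6.02 * 18 + 1.76
    = 108.36 + 1.76
    = 110.12 dB

110.12 dB


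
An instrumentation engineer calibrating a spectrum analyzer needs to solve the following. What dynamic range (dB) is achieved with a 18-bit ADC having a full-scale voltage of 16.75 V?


Dynamic range from full-scale to LSB:
V_min = V_max / 2^bits = 16.75 / 2^18
DR = 20 * log10(V_max / V_min)
   = 20 * log10(2^18)
   = 20 * 18 * log10(2)
   = 108.37 dB

108.37 dB


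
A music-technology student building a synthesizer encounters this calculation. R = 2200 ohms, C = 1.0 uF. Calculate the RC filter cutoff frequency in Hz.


Cutoff frequency of a first-order RC filter:
fc = 1 / (2 * pi * R * C)
C = 1.0 uF = 1e-06 F
fc = 1 / (2 * pi * 2200 * 1e-06)
   = 1 / 0.013823007675795
   = 72.343156 Hz

72.343156 Hz


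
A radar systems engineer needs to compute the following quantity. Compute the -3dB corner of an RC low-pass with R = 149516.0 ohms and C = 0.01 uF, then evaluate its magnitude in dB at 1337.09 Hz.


Step 1 — cutoff frequency:
fc = 1 / (2*pi*R*C)
C = 0.01 uF = 1e-08 F
fc = 1 / (2*pi*149516.0*1e-08)
   = 106.447 Hz

Step 2 — magnitude at f = 1337.09 Hz:
|H(f)| = 1 / sqrt(1 + (f/fc)^2)
f/fc = 1337.09 / 106.447 = 12.561087
|H| = 1 / sqrt(1 + 157.780907) = 0.0793599
|H|_dB = 20*log10(0.0793599) = -22.01 dB

fc = 106.447 Hz; |H(1337.09 Hz)| = -22.01 dB


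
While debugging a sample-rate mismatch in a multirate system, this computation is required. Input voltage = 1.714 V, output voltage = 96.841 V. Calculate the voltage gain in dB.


Voltage gain in dB:
G = 20 * log10(Vout / Vin)
  = 20 * log10(96.841 / 1.714)
  = 20 * log10(56.5)
  = 20 * 1.752048
  = 35.04 dB

35.04 dB


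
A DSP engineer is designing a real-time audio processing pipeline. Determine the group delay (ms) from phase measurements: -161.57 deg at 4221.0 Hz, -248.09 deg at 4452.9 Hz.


Group delay from phase difference:
tau = -d(phi)/d(omega)
d(phi) = -86.52 deg = -1.510059 rad
d(omega) = 2*pi*(4452.9 - 4221.0) = 1457.0707 rad/s
tau = -(-1.510059) / 1457.0707
    = 1.0364 ms

1.0364 ms


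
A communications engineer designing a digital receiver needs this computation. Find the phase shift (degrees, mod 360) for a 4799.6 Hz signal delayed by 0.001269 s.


Phase shift from frequency and time delay:
phi = 360 * f * t_delay
    = 360 * 4799.6 * 0.001269
    = 2192.65 degrees
    mod 360 = 32.65 degrees

32.65 degrees


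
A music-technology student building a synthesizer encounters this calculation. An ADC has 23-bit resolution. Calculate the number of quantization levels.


Number of quantization levels = 2^N
= 2^23
= 8388608

8388608


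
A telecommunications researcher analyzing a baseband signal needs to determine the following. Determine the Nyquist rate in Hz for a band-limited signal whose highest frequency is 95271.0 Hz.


The Nyquist rate is twice the maximum frequency component.
fs_min = 2 * fmax
      = 2 * 95271.0
      = 190542.0 Hz

190542.0


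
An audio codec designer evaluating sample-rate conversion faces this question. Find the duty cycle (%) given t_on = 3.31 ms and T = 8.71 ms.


Duty cycle as a percentage:
DC = (t_on / T) * 100
   = (3.31 / 8.71) * 100
   = 0.380023 * 100
   = 38.0 %

38.0 %


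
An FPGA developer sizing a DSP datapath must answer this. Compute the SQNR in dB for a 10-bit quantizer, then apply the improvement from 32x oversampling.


Step 1 — baseline SQNR at Nyquist:
SQNR_base = 6.02*N + 1.76
          = 6.02*10 + 1.76
          = 61.96 dB

Step 2 — oversampling processing gain:
G = 10*log10(OSR) = 10*log10(32) = 15.05 dB

Step 3 — total:
SQNR_total = 61.96 + 15.05 = 77.01 dB

Base SQNR = 61.96 dB; oversampled SQNR = 77.01 dB


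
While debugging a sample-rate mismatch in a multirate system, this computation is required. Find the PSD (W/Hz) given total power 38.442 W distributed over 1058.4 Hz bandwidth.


Power spectral density:
PSD = P / BW
    = 38.442 / 1058.4
    = 0.03632086 W/Hz

0.03632086 W/Hz


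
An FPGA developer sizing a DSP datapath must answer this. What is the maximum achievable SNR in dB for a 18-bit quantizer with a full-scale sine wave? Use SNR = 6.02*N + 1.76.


Theoretical SNR for a full-scale sinusoid:
SNR = 6.02 * N + 1.76
    = 6.02 * 18 + 1.76
    = 108.36 + 1.76
    = 110.12 dB

110.12 dB


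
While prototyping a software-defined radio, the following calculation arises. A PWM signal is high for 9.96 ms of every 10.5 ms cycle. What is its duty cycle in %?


Duty cycle as a percentage:
DC = (t_on / T) * 100
   = (9.96 / 10.5) * 100
   = 0.948571 * 100
   = 94.86 %

94.86 %


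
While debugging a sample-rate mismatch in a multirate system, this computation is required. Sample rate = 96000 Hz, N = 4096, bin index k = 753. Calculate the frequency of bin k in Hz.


Frequency of DFT bin k:
f_k = k * fs / N
    = 753 * 96000 / 4096
    = 72288000 / 4096
    = 17648.438 Hz

17648.438 Hz


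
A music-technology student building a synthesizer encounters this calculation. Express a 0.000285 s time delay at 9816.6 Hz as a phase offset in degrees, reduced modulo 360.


Phase shift from frequency and time delay:
phi = 360 * f * t_delay
    = 360 * 9816.6 * 0.000285
    = 1007.18 degrees
    mod 360 = 287.18 degrees

287.18 degrees


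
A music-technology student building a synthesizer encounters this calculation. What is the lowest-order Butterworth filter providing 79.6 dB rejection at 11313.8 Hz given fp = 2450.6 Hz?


Butterworth filter order formula:
n = log10(10^(A/10) - 1) / (2 * log10(f_stop/f_pass))
10^(79.6/10) - 1 = 91201082.9356
f_stop/f_pass = 11313.8 / 2450.6 = 4.6167
n = 5.9909 -> ceil = 6

6


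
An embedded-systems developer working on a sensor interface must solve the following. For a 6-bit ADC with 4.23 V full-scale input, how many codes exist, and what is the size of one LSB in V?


Step 1 — number of quantization levels:
L = 2^N = 2^6 = 64

Step 2 — LSB step size:
delta = Vfs / L
      = 4.23 / 64
      = 0.06609375 V

Levels = 64; step size = 0.06609375 V


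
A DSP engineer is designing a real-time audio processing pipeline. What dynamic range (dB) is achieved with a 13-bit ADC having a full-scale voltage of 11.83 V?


Dynamic range from full-scale to LSB:
V_min = V_max / 2^bits = 11.83 / 2^13
DR = 20 * log10(V_max / V_min)
   = 20 * log10(2^13)
   = 20 * 13 * log10(2)
   = 78.27 dB

78.27 dB


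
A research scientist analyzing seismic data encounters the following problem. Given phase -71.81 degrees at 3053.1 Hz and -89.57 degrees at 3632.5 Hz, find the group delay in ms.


Group delay from phase difference:
tau = -d(phi)/d(omega)
d(phi) = -17.76 deg = -0.30997 rad
d(omega) = 2*pi*(3632.5 - 3053.1) = 3640.4776 rad/s
tau = -(-0.30997) / 3640.4776
    = 0.0851 ms

0.0851 ms


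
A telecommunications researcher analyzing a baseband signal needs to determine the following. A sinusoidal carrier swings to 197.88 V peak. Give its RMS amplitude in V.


RMS voltage for a sinusoidal waveform:
V_rms = V_peak / sqrt(2)
      = 197.88 / 1.414214
      = 139.922 V

139.922 V


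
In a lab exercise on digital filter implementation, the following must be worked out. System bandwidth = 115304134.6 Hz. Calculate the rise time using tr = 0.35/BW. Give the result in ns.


Rise time from bandwidth relationship:
tr = 0.35 / BW
   = 0.35 / 115304134.6
   = 3.035450561e-09 s
   = 3.0355 ns

3.0355 ns


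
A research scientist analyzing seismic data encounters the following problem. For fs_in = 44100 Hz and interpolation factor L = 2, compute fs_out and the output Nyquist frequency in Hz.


Step 1 — output sample rate after interpolation by L:
fs_out = L * fs_in = 2 * 44100 = 88200 Hz

Step 2 — Nyquist frequency of the output stream:
f_Nyq = fs_out / 2 = 88200 / 2 = 44100.0 Hz

fs_out = 88200 Hz; f_Nyquist = 44100.0 Hz


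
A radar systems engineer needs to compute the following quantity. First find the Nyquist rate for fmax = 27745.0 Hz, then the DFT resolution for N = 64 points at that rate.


Step 1 — Nyquist sampling rate:
fs = 2 * fmax = 2 * 27745.0 = 55490.0 Hz

Step 2 — DFT bin spacing:
df = fs / N = 55490.0 / 64 = 867.0312 Hz

867.0312 Hz


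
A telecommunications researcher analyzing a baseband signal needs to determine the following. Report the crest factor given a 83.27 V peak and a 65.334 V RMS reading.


Crest factor is the ratio of peak to RMS:
CF = V_peak / V_rms
   = 83.27 / 65.334
   = 1.2745

1.2745


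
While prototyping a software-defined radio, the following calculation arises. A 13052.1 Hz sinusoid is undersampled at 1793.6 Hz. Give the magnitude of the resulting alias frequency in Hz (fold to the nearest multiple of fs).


Compute the nearest integer multiple of fs to the signal:
n = round(13052.1 / 1793.6) = 7
f_alias = |13052.1 - 7 * 1793.6|
        = |13052.1 - 12555.2|
        = 496.9 Hz

496.9


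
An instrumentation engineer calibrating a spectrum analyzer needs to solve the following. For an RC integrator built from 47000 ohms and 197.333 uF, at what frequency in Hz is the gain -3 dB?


Cutoff frequency of a first-order RC filter:
fc = 1 / (2 * pi * R * C)
C = 197.333 uF = 0.000197333 F
fc = 1 / (2 * pi * 47000 * 0.000197333)
   = 1 / 58.274350892418
   = 0.01716 Hz

0.01716 Hz


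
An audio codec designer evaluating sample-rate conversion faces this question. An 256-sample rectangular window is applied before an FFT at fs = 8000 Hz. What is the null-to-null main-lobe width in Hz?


Main lobe width for a rectangular window:
Width = 2 * fs / N
      = 2 * 8000 / 256
      = 16000 / 256
      = 62.5 Hz

62.5 Hz


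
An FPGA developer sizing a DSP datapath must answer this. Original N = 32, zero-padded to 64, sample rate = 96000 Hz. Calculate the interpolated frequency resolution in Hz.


Frequency resolution after zero-padding:
N_padded = 32 * 2 = 64
df = fs / N_padded
   = 96000 / 64
   = 1500.0 Hz

1500.0 Hz


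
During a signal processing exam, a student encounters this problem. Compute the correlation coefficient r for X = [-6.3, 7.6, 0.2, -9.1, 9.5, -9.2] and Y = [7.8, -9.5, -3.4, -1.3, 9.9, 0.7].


Pearson correlation coefficient (population):
r = cov(X,Y) / (std(X) * std(Y))
Mean X = -1.2167, Mean Y = 0.7
Cov(X,Y) = -2.911667
Std(X) = 7.59724, Std(Y) = 6.58154
r = -0.0582

-0.0582


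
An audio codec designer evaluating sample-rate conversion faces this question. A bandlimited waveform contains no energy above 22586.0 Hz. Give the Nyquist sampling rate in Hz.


The Nyquist rate is twice the maximum frequency component.
fs_min = 2 * fmax
      = 2 * 22586.0
      = 45172.0 Hz

45172.0


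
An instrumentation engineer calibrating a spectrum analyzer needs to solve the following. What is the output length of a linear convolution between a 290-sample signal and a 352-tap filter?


Linear convolution output length:
L = N + M - 1
  = 290 + 352 - 1
  = 641 samples

641


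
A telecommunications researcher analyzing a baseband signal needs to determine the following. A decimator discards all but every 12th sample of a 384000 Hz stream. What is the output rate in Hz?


Decimation reduces the sample rate:
fs_out = fs_in / M
       = 384000 / 12
       = 32000.0 Hz

32000.0 Hz


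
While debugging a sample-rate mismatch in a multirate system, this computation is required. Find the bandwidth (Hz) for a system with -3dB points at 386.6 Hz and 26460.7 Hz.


Bandwidth is the difference of -3dB frequencies:
BW = f_high - f_low
   = 26460.7 - 386.6
   = 26074.1 Hz

26074.1 Hz


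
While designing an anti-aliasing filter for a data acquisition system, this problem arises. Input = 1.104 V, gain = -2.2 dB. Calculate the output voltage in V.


Output voltage from dB gain:
V_out = V_in * 10^(gain_dB / 20)
      = 1.104 * 10^(-2.2 / 20)
      = 1.104 * 0.776247
      = 0.857 V

0.857 V


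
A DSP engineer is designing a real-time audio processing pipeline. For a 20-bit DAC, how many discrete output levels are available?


Number of quantization levels = 2^N
= 2^20
= 1048576

1048576


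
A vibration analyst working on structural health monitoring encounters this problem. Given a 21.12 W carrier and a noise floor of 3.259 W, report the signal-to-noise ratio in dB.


SNR in decibels:
SNR = 10 * log10(Ps / Pn)
    = 10 * log10(21.12 / 3.259)
    = 10 * log10(6.4805)
    = 10 * 0.8116
    = 8.12 dB

8.12 dB


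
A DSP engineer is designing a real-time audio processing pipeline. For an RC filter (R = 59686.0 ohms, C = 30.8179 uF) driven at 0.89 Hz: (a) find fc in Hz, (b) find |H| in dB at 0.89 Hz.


Step 1 — cutoff frequency:
fc = 1 / (2*pi*R*C)
C = 30.8179 uF = 3.08179e-05 F
fc = 1 / (2*pi*59686.0*3.08179e-05)
   = 0.0865256 Hz

Step 2 — magnitude at f = 0.89 Hz:
|H(f)| = 1 / sqrt(1 + (f/fc)^2)
f/fc = 0.89 / 0.0865256 = 10.285973
|H| = 1 / sqrt(1 + 105.801241) = 0.0967636
|H|_dB = 20*log10(0.0967636) = -20.29 dB

fc = 0.0865256 Hz; |H(0.89 Hz)| = -20.29 dB


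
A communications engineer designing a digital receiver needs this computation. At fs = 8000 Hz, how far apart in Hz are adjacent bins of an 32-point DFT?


DFT frequency resolution:
df = fs / N
   = 8000 / 32
   = 250.0 Hz

250.0 Hz


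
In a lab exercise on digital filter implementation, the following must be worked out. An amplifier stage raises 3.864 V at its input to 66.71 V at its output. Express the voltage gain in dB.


Voltage gain in dB:
G = 20 * log10(Vout / Vin)
  = 20 * log10(66.71 / 3.864)
  = 20 * log10(17.264493)
  = 20 * 1.237154
  = 24.74 dB

24.74 dB


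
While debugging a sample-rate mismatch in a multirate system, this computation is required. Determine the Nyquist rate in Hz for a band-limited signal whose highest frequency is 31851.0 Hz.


The Nyquist rate is twice the maximum frequency component.
fs_min = 2 * fmax
      = 2 * 31851.0
      = 63702.0 Hz

63702.0


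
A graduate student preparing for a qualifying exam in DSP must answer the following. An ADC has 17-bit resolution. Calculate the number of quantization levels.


Number of quantization levels = 2^N
= 2^17
= 131072

131072


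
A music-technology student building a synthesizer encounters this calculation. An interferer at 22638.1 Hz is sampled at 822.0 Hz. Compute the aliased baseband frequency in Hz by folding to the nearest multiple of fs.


Compute the nearest integer multiple of fs to the signal:
n = round(22638.1 / 822.0) = 28
f_alias = |22638.1 - 28 * 822.0|
        = |22638.1 - 23016.0|
        = 377.9 Hz

377.9


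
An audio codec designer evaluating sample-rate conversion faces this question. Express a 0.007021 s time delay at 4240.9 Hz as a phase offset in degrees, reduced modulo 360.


Phase shift from frequency and time delay:
phi = 360 * f * t_delay
    = 360 * 4240.9 * 0.007021
    = 10719.13 degrees
    mod 360 = 279.13 degrees

279.13 degrees


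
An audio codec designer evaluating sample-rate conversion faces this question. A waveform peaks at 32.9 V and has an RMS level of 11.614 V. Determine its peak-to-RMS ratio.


Crest factor is the ratio of peak to RMS:
CF = V_peak / V_rms
   = 32.9 / 11.614
   = 2.8328

2.8328


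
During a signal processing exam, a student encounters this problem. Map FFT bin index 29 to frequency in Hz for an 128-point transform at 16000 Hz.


Frequency of DFT bin k:
f_k = k * fs / N
    = 29 * 16000 / 128
    = 464000 / 128
    = 3625.0 Hz

3625.0 Hz


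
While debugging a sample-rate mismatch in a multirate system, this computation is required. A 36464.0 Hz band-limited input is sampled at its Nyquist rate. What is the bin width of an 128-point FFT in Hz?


Step 1 — Nyquist sampling rate:
fs = 2 * fmax = 2 * 36464.0 = 72928.0 Hz

Step 2 — DFT bin spacing:
df = fs / N = 72928.0 / 128 = 569.75 Hz

569.75 Hz


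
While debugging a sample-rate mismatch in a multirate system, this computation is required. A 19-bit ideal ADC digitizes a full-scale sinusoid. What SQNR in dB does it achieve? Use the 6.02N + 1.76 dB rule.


Theoretical SNR for a full-scale sinusoid:
SNR = 6.02 * N + 1.76
    = 6.02 * 19 + 1.76
    = 114.38 + 1.76
    = 116.14 dB

116.14 dB


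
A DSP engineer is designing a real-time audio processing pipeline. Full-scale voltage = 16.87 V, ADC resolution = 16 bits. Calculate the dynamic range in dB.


Dynamic range from full-scale to LSB:
V_min = V_max / 2^bits = 16.87 / 2^16
DR = 20 * log10(V_max / V_min)
   = 20 * log10(2^16)
   = 20 * 16 * log10(2)
   = 96.33 dB

96.33 dB


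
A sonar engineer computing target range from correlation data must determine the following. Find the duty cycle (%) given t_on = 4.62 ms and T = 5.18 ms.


Duty cycle as a percentage:
DC = (t_on / T) * 100
   = (4.62 / 5.18) * 100
   = 0.891892 * 100
   = 89.19 %

89.19 %


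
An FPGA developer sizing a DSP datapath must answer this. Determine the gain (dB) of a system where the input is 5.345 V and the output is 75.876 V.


Voltage gain in dB:
G = 20 * log10(Vout / Vin)
  = 20 * log10(75.876 / 5.345)
  = 20 * log10(14.195697)
  = 20 * 1.152157
  = 23.04 dB

23.04 dB


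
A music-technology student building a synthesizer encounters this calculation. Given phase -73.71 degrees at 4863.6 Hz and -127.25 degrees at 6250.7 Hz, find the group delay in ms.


Group delay from phase difference:
tau = -d(phi)/d(omega)
d(phi) = -53.54 deg = -0.934449 rad
d(omega) = 2*pi*(6250.7 - 4863.6) = 8715.4063 rad/s
tau = -(-0.934449) / 8715.4063
    = 0.1072 ms

0.1072 ms


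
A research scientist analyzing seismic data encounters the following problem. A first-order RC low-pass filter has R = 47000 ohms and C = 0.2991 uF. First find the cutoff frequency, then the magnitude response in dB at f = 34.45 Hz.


Step 1 — cutoff frequency:
fc = 1 / (2*pi*R*C)
C = 0.2991 uF = 2.991e-07 F
fc = 1 / (2*pi*47000*2.991e-07)
   = 11.3215 Hz

Step 2 — magnitude at f = 34.45 Hz:
|H(f)| = 1 / sqrt(1 + (f/fc)^2)
f/fc = 34.45 / 11.3215 = 3.042883
|H| = 1 / sqrt(1 + 9.259137) = 0.3122084
|H|_dB = 20*log10(0.3122084) = -10.11 dB

fc = 11.3215 Hz; |H(34.45 Hz)| = -10.11 dB


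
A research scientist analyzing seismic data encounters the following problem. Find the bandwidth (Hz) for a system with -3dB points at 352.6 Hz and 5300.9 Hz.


Bandwidth is the difference of -3dB frequencies:
BW = f_high - f_low
   = 5300.9 - 352.6
   = 4948.3 Hz

4948.3 Hz


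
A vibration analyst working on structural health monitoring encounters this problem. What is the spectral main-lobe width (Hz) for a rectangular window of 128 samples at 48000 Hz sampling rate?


Main lobe width for a rectangular window:
Width = 2 * fs / N
      = 2 * 48000 / 128
      = 96000 / 128
      = 750.0 Hz

750.0 Hz


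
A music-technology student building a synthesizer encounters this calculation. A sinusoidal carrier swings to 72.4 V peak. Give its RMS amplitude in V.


RMS voltage for a sinusoidal waveform:
V_rms = V_peak / sqrt(2)
      = 72.4 / 1.414214
      = 51.195 V

51.195 V


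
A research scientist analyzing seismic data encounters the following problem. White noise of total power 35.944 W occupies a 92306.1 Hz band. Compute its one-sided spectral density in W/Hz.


Power spectral density:
PSD = P / BW
    = 35.944 / 92306.1
    = 0.0003894 W/Hz

0.0003894 W/Hz


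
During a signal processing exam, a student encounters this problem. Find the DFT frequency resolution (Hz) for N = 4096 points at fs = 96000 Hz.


DFT frequency resolution:
df = fs / N
   = 96000 / 4096
   = 23.4375 Hz

23.4375 Hz


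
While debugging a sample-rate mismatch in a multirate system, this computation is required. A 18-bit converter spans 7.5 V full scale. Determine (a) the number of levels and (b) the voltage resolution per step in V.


Step 1 — number of quantization levels:
L = 2^N = 2^18 = 262144

Step 2 — LSB step size:
delta = Vfs / L
      = 7.5 / 262144
      = 2.861e-05 V

Levels = 262144; step size = 2.861e-05 V


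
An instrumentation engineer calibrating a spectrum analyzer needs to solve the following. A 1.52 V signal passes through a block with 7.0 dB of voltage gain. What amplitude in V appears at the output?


Output voltage from dB gain:
V_out = V_in * 10^(gain_dB / 20)
      = 1.52 * 10^(7.0 / 20)
      = 1.52 * 2.238721
      = 3.4029 V

3.4029 V


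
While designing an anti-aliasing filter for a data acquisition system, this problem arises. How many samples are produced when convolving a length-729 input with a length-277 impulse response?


Linear convolution output length:
L = N + M - 1
  = 729 + 277 - 1
  = 1005 samples

1005


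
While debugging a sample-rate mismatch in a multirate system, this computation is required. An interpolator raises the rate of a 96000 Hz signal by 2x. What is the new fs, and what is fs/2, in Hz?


Step 1 — output sample rate after interpolation by L:
fs_out = L * fs_in = 2 * 96000 = 192000 Hz

Step 2 — Nyquist frequency of the output stream:
f_Nyq = fs_out / 2 = 192000 / 2 = 96000.0 Hz

fs_out = 192000 Hz; f_Nyquist = 96000.0 Hz


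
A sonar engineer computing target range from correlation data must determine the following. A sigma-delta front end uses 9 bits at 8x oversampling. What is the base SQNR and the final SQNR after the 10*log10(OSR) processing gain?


Step 1 — baseline SQNR at Nyquist:
SQNR_base = 6.02*N + 1.76
          = 6.02*9 + 1.76
          = 55.94 dB

Step 2 — oversampling processing gain:
G = 10*log10(OSR) = 10*log10(8) = 9.03 dB

Step 3 — total:
SQNR_total = 55.94 + 9.03 = 64.97 dB

Base SQNR = 55.94 dB; oversampled SQNR = 64.97 dB


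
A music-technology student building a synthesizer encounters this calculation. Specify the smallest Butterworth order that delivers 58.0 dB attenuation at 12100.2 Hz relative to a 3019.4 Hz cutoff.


Butterworth filter order formula:
n = log10(10^(A/10) - 1) / (2 * log10(f_stop/f_pass))
10^(58.0/10) - 1 = 630956.3445
f_stop/f_pass = 12100.2 / 3019.4 = 4.0075
n = 4.8103 -> ceil = 5

5
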